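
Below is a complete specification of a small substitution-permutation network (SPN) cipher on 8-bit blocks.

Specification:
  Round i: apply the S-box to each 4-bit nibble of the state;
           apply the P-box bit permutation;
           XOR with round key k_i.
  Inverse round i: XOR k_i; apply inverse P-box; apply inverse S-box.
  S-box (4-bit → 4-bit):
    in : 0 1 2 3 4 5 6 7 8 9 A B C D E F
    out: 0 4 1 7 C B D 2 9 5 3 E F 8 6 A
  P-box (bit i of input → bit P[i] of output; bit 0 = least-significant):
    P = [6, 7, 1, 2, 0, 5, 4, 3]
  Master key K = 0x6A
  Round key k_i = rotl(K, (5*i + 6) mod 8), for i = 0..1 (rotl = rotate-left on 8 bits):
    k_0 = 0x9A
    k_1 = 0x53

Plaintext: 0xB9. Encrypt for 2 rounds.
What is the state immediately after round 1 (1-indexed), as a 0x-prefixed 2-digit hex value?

0xE0

s_0 = plaintext = 0xB9
s_1 = Round(s_0, k_0) = 0xE0
s_2 = Round(s_1, k_1) = 0x63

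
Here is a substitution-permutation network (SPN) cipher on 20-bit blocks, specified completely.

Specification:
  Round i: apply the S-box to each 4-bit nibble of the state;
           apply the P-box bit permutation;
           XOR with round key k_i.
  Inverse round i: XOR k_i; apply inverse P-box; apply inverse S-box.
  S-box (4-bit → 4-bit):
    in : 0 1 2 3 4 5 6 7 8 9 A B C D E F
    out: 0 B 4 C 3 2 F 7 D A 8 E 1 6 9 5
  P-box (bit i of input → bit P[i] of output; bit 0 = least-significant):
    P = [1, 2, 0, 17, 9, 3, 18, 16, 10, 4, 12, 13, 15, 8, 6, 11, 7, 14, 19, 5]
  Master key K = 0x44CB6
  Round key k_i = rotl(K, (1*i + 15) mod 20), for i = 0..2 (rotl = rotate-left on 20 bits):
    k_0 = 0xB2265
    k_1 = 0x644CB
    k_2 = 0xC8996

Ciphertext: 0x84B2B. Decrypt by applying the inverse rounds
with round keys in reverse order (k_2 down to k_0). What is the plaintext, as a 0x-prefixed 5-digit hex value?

0x5D185

s_0 = ciphertext = 0x84B2B
s_1 = InvRound(s_0, k_2) = 0x1C57D
s_2 = InvRound(s_1, k_1) = 0xE4531
s_3 = InvRound(s_2, k_0) = 0x5D185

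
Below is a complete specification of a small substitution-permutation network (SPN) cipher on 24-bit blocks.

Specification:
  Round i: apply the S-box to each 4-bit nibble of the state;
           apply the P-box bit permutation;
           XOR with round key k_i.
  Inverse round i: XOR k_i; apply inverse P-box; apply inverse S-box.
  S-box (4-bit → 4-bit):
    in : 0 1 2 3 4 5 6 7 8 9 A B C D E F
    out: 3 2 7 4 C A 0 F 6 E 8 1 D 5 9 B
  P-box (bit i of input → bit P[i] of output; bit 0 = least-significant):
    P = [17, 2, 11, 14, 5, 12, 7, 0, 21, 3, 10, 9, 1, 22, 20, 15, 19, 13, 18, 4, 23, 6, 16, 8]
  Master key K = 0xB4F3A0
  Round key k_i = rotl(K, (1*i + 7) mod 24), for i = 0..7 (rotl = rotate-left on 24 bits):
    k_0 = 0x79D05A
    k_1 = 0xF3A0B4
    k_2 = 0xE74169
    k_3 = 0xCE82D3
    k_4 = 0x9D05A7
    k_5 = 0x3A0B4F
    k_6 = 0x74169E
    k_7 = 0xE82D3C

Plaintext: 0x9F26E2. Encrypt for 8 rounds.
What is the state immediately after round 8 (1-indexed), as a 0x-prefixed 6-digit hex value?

s_0 = plaintext = 0x9F26E2
s_1 = Round(s_0, k_0) = 0x22F92D
s_2 = Round(s_1, k_1) = 0x3C1E5E
s_3 = Round(s_2, k_2) = 0x881378
s_4 = Round(s_3, k_3) = 0x8BBE36
s_5 = Round(s_4, k_4) = 0xB40765
s_6 = Round(s_5, k_5) = 0xDE4D51
s_7 = Round(s_6, k_6) = 0xCD828B
s_8 = Round(s_7, k_7) = 0x1738B4

0x1738B4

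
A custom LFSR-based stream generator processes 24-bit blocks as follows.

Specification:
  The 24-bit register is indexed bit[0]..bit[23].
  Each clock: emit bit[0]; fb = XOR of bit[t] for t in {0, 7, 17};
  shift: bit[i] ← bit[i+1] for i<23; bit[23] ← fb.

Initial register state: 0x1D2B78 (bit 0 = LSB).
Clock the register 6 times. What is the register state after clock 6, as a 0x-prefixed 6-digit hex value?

0x8074AD

reg_0 = 0x1D2B78
clock 1: out=0, reg = 0x0E95BC
clock 2: out=0, reg = 0x074ADE
clock 3: out=0, reg = 0x03A56F
clock 4: out=1, reg = 0x01D2B7
clock 5: out=1, reg = 0x00E95B
clock 6: out=1, reg = 0x8074AD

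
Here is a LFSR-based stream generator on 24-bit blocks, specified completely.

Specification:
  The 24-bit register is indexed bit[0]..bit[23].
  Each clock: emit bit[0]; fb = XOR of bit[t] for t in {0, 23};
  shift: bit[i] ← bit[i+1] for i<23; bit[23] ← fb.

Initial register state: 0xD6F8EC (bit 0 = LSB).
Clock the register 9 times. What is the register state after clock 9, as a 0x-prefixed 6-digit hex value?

0x2DEB7C

reg_0 = 0xD6F8EC
clock 1: out=0, reg = 0xEB7C76
clock 2: out=0, reg = 0xF5BE3B
clock 3: out=1, reg = 0x7ADF1D
clock 4: out=1, reg = 0xBD6F8E
clock 5: out=0, reg = 0xDEB7C7
clock 6: out=1, reg = 0x6F5BE3
clock 7: out=1, reg = 0xB7ADF1
clock 8: out=1, reg = 0x5BD6F8
clock 9: out=0, reg = 0x2DEB7C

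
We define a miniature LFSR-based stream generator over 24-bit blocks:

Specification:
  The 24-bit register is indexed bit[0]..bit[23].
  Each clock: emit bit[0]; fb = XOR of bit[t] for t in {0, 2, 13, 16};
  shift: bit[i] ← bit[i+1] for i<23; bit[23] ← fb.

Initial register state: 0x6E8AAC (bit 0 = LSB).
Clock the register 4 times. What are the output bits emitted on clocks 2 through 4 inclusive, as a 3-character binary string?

reg_0 = 0x6E8AAC
clock 1: out=0, reg = 0xB74556
clock 2: out=0, reg = 0x5BA2AB
clock 3: out=1, reg = 0xADD155
clock 4: out=1, reg = 0xD6E8AA

011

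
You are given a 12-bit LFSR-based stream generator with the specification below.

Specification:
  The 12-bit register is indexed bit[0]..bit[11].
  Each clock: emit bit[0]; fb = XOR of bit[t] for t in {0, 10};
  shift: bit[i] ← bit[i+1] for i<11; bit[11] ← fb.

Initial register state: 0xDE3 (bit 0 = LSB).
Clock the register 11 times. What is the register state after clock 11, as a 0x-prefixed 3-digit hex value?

0x8C1

reg_0 = 0xDE3
clock 1: out=1, reg = 0x6F1
clock 2: out=1, reg = 0x378
clock 3: out=0, reg = 0x1BC
clock 4: out=0, reg = 0x0DE
clock 5: out=0, reg = 0x06F
clock 6: out=1, reg = 0x837
clock 7: out=1, reg = 0xC1B
clock 8: out=1, reg = 0x60D
clock 9: out=1, reg = 0x306
clock 10: out=0, reg = 0x183
clock 11: out=1, reg = 0x8C1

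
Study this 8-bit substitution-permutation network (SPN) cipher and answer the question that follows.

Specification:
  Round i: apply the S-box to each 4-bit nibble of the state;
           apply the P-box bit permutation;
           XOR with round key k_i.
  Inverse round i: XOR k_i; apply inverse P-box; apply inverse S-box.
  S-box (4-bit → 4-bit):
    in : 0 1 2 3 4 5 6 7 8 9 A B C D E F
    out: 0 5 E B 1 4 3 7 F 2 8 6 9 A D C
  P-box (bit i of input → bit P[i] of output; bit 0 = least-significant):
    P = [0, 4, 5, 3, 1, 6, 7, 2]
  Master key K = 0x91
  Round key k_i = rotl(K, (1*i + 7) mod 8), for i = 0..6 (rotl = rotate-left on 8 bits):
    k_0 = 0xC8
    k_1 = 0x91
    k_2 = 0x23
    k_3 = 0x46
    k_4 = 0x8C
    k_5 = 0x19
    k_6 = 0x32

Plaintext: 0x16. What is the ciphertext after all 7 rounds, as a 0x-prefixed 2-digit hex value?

s_0 = plaintext = 0x16
s_1 = Round(s_0, k_0) = 0x5B
s_2 = Round(s_1, k_1) = 0x21
s_3 = Round(s_2, k_2) = 0xC6
s_4 = Round(s_3, k_3) = 0x51
s_5 = Round(s_4, k_4) = 0x2D
s_6 = Round(s_5, k_5) = 0xC5
s_7 = Round(s_6, k_6) = 0x14

0x14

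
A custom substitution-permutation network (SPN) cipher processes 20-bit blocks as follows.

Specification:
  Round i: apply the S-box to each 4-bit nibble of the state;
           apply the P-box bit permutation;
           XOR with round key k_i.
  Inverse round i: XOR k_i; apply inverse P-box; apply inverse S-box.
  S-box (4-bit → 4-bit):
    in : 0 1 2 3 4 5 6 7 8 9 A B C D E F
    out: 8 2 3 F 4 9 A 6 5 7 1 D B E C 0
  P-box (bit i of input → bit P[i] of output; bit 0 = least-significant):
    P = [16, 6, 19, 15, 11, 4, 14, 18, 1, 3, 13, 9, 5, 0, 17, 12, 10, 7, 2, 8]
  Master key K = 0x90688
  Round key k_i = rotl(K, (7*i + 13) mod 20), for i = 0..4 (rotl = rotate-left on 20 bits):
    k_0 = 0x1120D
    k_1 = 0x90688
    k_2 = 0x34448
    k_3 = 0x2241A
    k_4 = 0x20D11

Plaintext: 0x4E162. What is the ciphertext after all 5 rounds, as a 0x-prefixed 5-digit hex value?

s_0 = plaintext = 0x4E162
s_1 = Round(s_0, k_0) = 0x60251
s_2 = Round(s_1, k_1) = 0xD1F42
s_3 = Round(s_2, k_2) = 0x2058D
s_4 = Round(s_3, k_3) = 0xAFAD8
s_5 = Round(s_4, k_4) = 0xF4903

0xF4903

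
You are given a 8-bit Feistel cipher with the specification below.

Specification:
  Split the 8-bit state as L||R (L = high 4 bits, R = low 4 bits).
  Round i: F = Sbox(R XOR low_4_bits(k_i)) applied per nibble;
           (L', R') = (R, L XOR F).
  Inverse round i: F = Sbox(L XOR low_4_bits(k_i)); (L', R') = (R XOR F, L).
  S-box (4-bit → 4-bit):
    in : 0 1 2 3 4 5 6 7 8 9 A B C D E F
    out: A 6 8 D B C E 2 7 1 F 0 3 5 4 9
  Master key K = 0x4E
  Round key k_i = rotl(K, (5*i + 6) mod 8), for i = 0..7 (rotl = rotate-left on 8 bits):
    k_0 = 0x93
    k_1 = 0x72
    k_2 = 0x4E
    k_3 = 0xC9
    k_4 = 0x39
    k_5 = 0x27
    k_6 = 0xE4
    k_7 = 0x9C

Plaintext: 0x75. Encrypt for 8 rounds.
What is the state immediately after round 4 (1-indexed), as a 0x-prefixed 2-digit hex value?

0x9F

s_0 = plaintext = 0x75
s_1 = Round(s_0, k_0) = 0x59
s_2 = Round(s_1, k_1) = 0x95
s_3 = Round(s_2, k_2) = 0x59
s_4 = Round(s_3, k_3) = 0x9F
s_5 = Round(s_4, k_4) = 0xF7
s_6 = Round(s_5, k_5) = 0x75
s_7 = Round(s_6, k_6) = 0x51
s_8 = Round(s_7, k_7) = 0x10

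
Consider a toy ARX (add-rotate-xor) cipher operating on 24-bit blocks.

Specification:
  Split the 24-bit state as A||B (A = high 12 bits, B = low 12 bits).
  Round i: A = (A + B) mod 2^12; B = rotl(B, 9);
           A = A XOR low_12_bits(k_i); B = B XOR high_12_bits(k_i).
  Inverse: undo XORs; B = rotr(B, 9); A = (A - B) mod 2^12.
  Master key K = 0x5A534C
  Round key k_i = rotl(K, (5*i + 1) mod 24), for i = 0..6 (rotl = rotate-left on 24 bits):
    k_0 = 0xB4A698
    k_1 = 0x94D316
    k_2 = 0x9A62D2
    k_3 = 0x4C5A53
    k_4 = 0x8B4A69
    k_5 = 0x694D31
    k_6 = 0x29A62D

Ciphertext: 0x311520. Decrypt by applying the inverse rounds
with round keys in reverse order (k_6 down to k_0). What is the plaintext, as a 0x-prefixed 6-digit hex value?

0x0A9488

s_0 = ciphertext = 0x311520
s_1 = InvRound(s_0, k_6) = 0x769DD3
s_2 = InvRound(s_1, k_5) = 0x01BA3D
s_3 = InvRound(s_2, k_4) = 0x629449
s_4 = InvRound(s_3, k_3) = 0x81A460
s_5 = InvRound(s_4, k_2) = 0xC92E36
s_6 = InvRound(s_5, k_1) = 0x3A9BDB
s_7 = InvRound(s_6, k_0) = 0x0A9488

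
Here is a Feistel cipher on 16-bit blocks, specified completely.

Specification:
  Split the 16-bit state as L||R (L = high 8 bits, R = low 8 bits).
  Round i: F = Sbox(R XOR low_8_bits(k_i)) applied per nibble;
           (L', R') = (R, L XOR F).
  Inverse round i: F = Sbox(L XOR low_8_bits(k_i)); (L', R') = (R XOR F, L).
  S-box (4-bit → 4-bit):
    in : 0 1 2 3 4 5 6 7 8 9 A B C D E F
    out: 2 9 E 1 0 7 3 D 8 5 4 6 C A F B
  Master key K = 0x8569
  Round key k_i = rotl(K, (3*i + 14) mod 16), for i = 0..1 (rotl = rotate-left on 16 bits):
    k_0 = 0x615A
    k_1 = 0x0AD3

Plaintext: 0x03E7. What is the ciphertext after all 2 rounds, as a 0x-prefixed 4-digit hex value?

0x6983

s_0 = plaintext = 0x03E7
s_1 = Round(s_0, k_0) = 0xE769
s_2 = Round(s_1, k_1) = 0x6983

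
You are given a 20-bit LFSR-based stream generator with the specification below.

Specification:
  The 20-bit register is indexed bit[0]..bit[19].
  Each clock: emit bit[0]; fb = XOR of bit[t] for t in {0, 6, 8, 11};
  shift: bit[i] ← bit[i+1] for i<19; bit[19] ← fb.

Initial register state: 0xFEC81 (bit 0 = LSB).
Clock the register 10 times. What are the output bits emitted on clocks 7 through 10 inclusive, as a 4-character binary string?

reg_0 = 0xFEC81
clock 1: out=1, reg = 0x7F640
clock 2: out=0, reg = 0xBFB20
clock 3: out=0, reg = 0x5FD90
clock 4: out=0, reg = 0x2FEC8
clock 5: out=0, reg = 0x17F64
clock 6: out=0, reg = 0x8BFB2
clock 7: out=0, reg = 0x45FD9
clock 8: out=1, reg = 0x22FEC
clock 9: out=0, reg = 0x917F6
clock 10: out=0, reg = 0x48BFB

0100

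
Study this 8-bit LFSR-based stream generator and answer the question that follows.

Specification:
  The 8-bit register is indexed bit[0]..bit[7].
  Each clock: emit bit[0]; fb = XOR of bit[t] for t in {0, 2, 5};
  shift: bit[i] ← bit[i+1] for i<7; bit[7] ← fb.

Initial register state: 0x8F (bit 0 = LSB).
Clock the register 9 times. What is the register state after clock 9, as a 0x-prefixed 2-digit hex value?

0xF4

reg_0 = 0x8F
clock 1: out=1, reg = 0x47
clock 2: out=1, reg = 0x23
clock 3: out=1, reg = 0x11
clock 4: out=1, reg = 0x88
clock 5: out=0, reg = 0x44
clock 6: out=0, reg = 0xA2
clock 7: out=0, reg = 0xD1
clock 8: out=1, reg = 0xE8
clock 9: out=0, reg = 0xF4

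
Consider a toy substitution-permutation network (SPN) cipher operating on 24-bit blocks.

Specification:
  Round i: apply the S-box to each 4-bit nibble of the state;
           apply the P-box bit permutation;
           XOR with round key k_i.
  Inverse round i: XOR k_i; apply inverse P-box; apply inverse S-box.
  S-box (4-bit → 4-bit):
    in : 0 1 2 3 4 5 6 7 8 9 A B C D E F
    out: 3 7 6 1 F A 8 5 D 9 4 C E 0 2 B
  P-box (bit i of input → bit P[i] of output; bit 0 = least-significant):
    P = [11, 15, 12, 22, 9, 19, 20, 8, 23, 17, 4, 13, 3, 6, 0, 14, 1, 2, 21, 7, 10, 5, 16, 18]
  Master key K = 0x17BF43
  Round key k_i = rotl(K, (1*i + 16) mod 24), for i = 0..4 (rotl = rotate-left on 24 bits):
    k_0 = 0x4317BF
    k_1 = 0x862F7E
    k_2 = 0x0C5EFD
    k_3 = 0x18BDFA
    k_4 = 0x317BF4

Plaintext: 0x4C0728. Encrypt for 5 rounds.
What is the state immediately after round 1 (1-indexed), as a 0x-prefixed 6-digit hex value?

0xBE0B43

s_0 = plaintext = 0x4C0728
s_1 = Round(s_0, k_0) = 0xBE0B43
s_2 = Round(s_1, k_1) = 0x9B0422
s_3 = Round(s_2, k_2) = 0xB2EA25
s_4 = Round(s_3, k_3) = 0x653DAE
s_5 = Round(s_4, k_4) = 0x25FB78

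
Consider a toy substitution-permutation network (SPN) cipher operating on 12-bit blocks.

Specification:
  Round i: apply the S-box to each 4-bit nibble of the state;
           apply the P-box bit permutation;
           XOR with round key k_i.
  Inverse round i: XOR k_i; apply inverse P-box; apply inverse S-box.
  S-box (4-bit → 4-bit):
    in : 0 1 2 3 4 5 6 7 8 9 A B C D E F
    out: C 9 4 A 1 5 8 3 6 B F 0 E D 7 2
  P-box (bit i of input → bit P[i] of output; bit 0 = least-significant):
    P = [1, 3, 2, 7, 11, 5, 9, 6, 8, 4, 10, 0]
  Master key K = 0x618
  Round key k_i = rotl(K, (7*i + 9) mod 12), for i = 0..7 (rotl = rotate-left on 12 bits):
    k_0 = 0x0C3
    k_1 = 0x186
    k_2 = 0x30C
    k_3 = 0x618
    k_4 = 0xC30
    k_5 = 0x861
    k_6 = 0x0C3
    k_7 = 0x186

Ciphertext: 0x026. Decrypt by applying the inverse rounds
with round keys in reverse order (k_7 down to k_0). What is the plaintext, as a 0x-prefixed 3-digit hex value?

0x840

s_0 = ciphertext = 0x026
s_1 = InvRound(s_0, k_7) = 0x4F6
s_2 = InvRound(s_1, k_6) = 0xCF2
s_3 = InvRound(s_2, k_5) = 0xCB1
s_4 = InvRound(s_3, k_4) = 0x6B6
s_5 = InvRound(s_4, k_3) = 0xBFA
s_6 = InvRound(s_5, k_2) = 0xF9D
s_7 = InvRound(s_6, k_1) = 0xC57
s_8 = InvRound(s_7, k_0) = 0x840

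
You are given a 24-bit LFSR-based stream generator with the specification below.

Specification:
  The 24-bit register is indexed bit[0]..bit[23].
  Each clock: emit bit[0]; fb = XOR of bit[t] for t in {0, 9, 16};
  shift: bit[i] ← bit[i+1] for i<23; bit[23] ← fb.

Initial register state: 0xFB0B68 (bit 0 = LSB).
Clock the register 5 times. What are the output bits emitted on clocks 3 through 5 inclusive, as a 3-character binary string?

reg_0 = 0xFB0B68
clock 1: out=0, reg = 0x7D85B4
clock 2: out=0, reg = 0xBEC2DA
clock 3: out=0, reg = 0xDF616D
clock 4: out=1, reg = 0x6FB0B6
clock 5: out=0, reg = 0xB7D85B

010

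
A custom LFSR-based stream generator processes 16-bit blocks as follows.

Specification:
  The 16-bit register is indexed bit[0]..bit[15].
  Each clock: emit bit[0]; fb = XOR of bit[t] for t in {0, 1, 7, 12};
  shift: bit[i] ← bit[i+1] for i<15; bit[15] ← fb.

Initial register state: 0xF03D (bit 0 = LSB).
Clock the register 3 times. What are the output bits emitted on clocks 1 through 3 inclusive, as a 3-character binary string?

reg_0 = 0xF03D
clock 1: out=1, reg = 0x781E
clock 2: out=0, reg = 0x3C0F
clock 3: out=1, reg = 0x9E07

101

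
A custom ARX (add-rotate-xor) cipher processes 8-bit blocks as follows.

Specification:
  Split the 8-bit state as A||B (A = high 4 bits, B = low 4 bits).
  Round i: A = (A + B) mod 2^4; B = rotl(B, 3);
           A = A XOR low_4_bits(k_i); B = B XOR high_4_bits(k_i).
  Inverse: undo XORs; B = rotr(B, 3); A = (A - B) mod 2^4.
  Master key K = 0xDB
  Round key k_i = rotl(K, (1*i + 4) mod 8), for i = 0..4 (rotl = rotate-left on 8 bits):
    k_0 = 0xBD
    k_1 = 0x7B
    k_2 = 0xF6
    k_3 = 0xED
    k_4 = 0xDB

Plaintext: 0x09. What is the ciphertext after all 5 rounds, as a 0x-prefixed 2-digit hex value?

0xBC

s_0 = plaintext = 0x09
s_1 = Round(s_0, k_0) = 0x47
s_2 = Round(s_1, k_1) = 0x0C
s_3 = Round(s_2, k_2) = 0xA9
s_4 = Round(s_3, k_3) = 0xE2
s_5 = Round(s_4, k_4) = 0xBC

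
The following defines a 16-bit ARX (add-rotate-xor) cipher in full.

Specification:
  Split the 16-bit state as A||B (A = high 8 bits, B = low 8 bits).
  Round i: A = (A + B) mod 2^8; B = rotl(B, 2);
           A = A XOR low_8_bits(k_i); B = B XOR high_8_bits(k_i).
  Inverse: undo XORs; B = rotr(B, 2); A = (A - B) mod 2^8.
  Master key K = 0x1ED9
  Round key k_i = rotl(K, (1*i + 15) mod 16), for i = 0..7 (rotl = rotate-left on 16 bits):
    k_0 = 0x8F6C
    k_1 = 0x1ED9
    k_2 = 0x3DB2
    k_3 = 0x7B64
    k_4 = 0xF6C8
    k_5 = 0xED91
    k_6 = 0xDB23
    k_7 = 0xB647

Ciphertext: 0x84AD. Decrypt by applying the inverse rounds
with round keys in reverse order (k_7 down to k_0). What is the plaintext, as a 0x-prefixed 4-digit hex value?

s_0 = ciphertext = 0x84AD
s_1 = InvRound(s_0, k_7) = 0xFDC6
s_2 = InvRound(s_1, k_6) = 0x9747
s_3 = InvRound(s_2, k_5) = 0x5CAA
s_4 = InvRound(s_3, k_4) = 0x7D17
s_5 = InvRound(s_4, k_3) = 0xFE1B
s_6 = InvRound(s_5, k_2) = 0xC389
s_7 = InvRound(s_6, k_1) = 0x35E5
s_8 = InvRound(s_7, k_0) = 0xBF9A

0xBF9A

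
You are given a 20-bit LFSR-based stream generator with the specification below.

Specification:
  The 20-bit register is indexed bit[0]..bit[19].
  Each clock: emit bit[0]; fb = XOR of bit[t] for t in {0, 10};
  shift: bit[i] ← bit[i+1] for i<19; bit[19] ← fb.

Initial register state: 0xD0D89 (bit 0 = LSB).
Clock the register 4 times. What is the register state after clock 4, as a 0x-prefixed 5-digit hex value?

reg_0 = 0xD0D89
clock 1: out=1, reg = 0x686C4
clock 2: out=0, reg = 0xB4362
clock 3: out=0, reg = 0x5A1B1
clock 4: out=1, reg = 0xAD0D8

0xAD0D8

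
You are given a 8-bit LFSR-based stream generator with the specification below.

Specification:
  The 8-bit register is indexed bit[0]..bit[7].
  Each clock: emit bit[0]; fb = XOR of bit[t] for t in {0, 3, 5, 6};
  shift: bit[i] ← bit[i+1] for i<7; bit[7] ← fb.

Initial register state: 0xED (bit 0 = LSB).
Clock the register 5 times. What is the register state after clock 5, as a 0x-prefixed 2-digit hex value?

0x27

reg_0 = 0xED
clock 1: out=1, reg = 0x76
clock 2: out=0, reg = 0x3B
clock 3: out=1, reg = 0x9D
clock 4: out=1, reg = 0x4E
clock 5: out=0, reg = 0x27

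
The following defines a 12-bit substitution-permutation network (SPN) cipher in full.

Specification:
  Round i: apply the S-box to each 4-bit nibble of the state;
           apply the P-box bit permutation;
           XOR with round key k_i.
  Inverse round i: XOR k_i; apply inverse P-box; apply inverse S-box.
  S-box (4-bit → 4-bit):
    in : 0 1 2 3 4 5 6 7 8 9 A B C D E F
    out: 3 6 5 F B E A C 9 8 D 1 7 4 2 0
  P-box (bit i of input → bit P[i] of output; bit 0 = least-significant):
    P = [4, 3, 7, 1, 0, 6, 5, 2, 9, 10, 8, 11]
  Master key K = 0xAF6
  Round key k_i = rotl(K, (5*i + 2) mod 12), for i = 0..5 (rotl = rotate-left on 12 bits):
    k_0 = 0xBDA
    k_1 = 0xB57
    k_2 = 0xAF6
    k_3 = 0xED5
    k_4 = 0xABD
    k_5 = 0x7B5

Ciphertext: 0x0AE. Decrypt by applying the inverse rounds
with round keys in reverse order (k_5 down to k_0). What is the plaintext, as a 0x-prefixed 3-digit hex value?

0x906

s_0 = ciphertext = 0x0AE
s_1 = InvRound(s_0, k_5) = 0xCB4
s_2 = InvRound(s_1, k_4) = 0x0BE
s_3 = InvRound(s_2, k_3) = 0x4C6
s_4 = InvRound(s_3, k_2) = 0x4DB
s_5 = InvRound(s_4, k_1) = 0x391
s_6 = InvRound(s_5, k_0) = 0x906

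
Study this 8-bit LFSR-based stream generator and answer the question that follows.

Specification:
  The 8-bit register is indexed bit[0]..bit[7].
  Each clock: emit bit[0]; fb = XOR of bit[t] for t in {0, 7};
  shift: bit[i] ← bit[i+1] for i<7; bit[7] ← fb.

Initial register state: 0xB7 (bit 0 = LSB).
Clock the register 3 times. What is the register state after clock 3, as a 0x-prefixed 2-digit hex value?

0x56

reg_0 = 0xB7
clock 1: out=1, reg = 0x5B
clock 2: out=1, reg = 0xAD
clock 3: out=1, reg = 0x56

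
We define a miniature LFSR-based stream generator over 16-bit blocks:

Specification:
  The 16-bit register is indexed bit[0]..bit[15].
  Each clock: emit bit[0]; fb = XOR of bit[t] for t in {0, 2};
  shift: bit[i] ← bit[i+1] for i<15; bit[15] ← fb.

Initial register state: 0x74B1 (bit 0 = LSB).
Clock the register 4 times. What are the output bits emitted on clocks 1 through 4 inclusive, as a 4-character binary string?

reg_0 = 0x74B1
clock 1: out=1, reg = 0xBA58
clock 2: out=0, reg = 0x5D2C
clock 3: out=0, reg = 0xAE96
clock 4: out=0, reg = 0xD74B

1000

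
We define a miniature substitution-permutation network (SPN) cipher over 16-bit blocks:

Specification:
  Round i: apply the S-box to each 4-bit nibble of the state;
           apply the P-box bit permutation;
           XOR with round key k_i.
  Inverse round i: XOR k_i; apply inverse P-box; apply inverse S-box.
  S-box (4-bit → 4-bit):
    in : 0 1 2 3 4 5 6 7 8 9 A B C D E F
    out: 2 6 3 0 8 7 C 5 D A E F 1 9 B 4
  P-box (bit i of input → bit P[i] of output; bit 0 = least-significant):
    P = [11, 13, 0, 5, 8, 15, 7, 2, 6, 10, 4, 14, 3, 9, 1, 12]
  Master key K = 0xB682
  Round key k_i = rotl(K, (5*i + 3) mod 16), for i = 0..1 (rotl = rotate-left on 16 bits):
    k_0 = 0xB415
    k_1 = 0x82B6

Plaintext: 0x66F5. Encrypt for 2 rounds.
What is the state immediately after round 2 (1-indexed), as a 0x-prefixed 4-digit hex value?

0x835B

s_0 = plaintext = 0x66F5
s_1 = Round(s_0, k_0) = 0xCC86
s_2 = Round(s_1, k_1) = 0x835B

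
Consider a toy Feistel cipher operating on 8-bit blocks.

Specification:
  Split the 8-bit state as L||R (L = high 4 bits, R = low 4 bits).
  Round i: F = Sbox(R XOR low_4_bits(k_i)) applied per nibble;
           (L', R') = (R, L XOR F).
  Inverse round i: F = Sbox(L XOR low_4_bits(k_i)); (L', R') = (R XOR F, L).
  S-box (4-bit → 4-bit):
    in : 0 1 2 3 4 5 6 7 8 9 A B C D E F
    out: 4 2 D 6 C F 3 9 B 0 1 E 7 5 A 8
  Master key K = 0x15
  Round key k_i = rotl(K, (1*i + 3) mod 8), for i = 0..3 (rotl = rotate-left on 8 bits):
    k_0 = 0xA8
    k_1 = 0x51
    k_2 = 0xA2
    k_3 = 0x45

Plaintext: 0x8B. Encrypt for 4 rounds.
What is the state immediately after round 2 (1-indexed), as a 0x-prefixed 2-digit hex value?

s_0 = plaintext = 0x8B
s_1 = Round(s_0, k_0) = 0xBE
s_2 = Round(s_1, k_1) = 0xE3
s_3 = Round(s_2, k_2) = 0x3C
s_4 = Round(s_3, k_3) = 0xC3

0xE3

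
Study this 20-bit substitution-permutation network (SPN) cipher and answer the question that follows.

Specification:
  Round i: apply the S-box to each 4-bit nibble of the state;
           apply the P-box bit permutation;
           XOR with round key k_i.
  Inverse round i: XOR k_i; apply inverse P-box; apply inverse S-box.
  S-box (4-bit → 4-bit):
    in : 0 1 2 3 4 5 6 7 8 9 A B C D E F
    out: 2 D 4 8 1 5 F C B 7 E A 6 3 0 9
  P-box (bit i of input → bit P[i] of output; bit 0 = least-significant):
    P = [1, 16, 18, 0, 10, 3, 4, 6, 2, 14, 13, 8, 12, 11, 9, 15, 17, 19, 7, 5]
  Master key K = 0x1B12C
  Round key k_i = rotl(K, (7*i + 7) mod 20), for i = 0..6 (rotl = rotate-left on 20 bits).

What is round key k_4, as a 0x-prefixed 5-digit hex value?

0x60D89

K = 0x1B12C
k_0 = rotl(K, (7*0+7) mod 20) = rotl(K, 7) = 0x8960D
k_1 = rotl(K, (7*1+7) mod 20) = rotl(K, 14) = 0xB06C4
k_2 = rotl(K, (7*2+7) mod 20) = rotl(K, 1) = 0x36258
k_3 = rotl(K, (7*3+7) mod 20) = rotl(K, 8) = 0x12C1B
k_4 = rotl(K, (7*4+7) mod 20) = rotl(K, 15) = 0x60D89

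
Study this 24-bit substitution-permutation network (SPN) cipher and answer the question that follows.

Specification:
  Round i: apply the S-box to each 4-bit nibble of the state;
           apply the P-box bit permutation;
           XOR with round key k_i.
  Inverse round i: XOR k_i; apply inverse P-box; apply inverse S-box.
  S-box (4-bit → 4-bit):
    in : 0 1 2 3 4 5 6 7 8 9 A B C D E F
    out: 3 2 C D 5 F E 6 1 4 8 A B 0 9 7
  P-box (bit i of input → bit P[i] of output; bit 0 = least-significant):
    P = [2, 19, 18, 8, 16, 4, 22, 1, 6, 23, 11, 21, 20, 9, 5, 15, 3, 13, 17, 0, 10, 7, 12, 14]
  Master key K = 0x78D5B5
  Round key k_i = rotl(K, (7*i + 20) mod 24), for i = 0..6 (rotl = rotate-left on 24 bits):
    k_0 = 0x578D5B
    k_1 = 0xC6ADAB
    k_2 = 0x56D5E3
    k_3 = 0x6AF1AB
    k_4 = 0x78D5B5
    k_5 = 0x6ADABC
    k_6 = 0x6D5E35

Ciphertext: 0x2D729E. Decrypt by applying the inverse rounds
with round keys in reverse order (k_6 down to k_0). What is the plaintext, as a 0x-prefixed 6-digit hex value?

0x5405EC

s_0 = ciphertext = 0x2D729E
s_1 = InvRound(s_0, k_6) = 0x0C992D
s_2 = InvRound(s_1, k_5) = 0xB21A72
s_3 = InvRound(s_2, k_4) = 0xC2BF2C
s_4 = InvRound(s_3, k_3) = 0xCA16A0
s_5 = InvRound(s_4, k_2) = 0xAAC0A6
s_6 = InvRound(s_5, k_1) = 0xECD295
s_7 = InvRound(s_6, k_0) = 0x5405EC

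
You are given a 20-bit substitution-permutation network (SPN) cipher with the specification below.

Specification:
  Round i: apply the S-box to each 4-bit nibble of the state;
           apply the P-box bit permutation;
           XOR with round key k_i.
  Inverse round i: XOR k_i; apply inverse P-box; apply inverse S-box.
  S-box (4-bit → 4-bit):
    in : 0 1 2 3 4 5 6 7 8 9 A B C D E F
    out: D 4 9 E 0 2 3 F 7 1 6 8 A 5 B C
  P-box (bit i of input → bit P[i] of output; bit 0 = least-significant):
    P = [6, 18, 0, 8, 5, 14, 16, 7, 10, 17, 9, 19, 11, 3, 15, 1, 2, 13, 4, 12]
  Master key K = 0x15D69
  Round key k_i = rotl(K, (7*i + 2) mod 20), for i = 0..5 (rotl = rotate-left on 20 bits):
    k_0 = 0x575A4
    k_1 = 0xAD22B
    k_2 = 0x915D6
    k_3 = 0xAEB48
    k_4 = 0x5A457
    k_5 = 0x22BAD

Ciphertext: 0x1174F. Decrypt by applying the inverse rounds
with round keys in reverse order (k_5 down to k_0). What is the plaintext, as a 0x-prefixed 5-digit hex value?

0x63475

s_0 = ciphertext = 0x1174F
s_1 = InvRound(s_0, k_5) = 0xC2609
s_2 = InvRound(s_1, k_4) = 0xD3F19
s_3 = InvRound(s_2, k_3) = 0xF16A8
s_4 = InvRound(s_3, k_2) = 0xDCA9E
s_5 = InvRound(s_4, k_1) = 0x0950A
s_6 = InvRound(s_5, k_0) = 0x63475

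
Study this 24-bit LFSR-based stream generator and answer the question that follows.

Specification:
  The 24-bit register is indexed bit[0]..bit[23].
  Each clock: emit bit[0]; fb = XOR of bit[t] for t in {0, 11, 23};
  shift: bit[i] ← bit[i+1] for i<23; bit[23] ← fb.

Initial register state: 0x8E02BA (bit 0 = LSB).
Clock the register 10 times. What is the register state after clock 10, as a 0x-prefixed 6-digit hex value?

reg_0 = 0x8E02BA
clock 1: out=0, reg = 0xC7015D
clock 2: out=1, reg = 0x6380AE
clock 3: out=0, reg = 0x31C057
clock 4: out=1, reg = 0x98E02B
clock 5: out=1, reg = 0x4C7015
clock 6: out=1, reg = 0xA6380A
clock 7: out=0, reg = 0x531C05
clock 8: out=1, reg = 0x298E02
clock 9: out=0, reg = 0x94C701
clock 10: out=1, reg = 0x4A6380

0x4A6380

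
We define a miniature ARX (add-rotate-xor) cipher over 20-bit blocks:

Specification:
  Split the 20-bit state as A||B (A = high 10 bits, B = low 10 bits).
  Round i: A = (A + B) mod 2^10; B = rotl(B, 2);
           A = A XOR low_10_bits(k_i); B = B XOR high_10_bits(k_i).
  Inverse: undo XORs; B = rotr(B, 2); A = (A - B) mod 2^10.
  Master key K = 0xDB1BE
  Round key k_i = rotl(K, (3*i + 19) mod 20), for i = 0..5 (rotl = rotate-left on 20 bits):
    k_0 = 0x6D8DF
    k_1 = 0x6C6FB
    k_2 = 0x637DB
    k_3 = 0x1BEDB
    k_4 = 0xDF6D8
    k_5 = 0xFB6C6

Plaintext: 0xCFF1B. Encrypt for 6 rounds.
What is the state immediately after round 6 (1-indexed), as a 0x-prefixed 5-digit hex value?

s_0 = plaintext = 0xCFF1B
s_1 = Round(s_0, k_0) = 0xA15D9
s_2 = Round(s_1, k_1) = 0xA96D4
s_3 = Round(s_2, k_2) = 0xA8ADF
s_4 = Round(s_3, k_3) = 0xD6B11
s_5 = Round(s_4, k_4) = 0x2CF3A
s_6 = Round(s_5, k_5) = 0x4AF06

0x4AF06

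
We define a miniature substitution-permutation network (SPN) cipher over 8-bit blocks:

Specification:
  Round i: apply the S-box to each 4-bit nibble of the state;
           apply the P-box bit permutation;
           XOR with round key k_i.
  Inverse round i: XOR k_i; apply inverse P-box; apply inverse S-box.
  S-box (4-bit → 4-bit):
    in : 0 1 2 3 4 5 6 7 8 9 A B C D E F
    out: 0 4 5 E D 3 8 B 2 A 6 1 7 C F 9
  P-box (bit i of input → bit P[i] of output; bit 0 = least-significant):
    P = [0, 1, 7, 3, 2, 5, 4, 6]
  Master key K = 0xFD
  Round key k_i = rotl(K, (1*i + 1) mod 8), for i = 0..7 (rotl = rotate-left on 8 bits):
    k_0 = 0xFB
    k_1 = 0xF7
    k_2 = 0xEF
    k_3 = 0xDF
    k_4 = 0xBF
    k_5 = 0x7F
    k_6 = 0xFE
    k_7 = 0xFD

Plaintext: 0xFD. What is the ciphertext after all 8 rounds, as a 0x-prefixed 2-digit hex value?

0x8D

s_0 = plaintext = 0xFD
s_1 = Round(s_0, k_0) = 0x37
s_2 = Round(s_1, k_1) = 0x8C
s_3 = Round(s_2, k_2) = 0x4C
s_4 = Round(s_3, k_3) = 0x08
s_5 = Round(s_4, k_4) = 0xBD
s_6 = Round(s_5, k_5) = 0xF3
s_7 = Round(s_6, k_6) = 0x30
s_8 = Round(s_7, k_7) = 0x8D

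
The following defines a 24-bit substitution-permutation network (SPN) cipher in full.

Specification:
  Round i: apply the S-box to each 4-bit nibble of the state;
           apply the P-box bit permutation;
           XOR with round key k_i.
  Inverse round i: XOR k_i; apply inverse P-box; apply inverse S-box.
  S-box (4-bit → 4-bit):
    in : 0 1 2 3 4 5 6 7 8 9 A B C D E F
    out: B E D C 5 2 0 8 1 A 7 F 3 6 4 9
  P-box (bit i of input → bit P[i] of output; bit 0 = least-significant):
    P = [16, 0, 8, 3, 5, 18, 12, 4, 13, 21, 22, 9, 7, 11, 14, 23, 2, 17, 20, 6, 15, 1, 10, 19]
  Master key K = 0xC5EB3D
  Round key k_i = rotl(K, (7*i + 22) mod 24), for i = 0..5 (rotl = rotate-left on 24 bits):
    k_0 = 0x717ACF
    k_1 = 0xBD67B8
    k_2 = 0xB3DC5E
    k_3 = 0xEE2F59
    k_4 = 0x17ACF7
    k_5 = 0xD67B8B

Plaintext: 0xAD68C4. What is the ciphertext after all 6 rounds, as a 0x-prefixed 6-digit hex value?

s_0 = plaintext = 0xAD68C4
s_1 = Round(s_0, k_0) = 0x66DFED
s_2 = Round(s_1, k_1) = 0xBD1CB9
s_3 = Round(s_2, k_2) = 0x0D2065
s_4 = Round(s_3, k_3) = 0x54CDDA
s_5 = Round(s_4, k_4) = 0x62B570
s_6 = Round(s_5, k_5) = 0x673356

0x673356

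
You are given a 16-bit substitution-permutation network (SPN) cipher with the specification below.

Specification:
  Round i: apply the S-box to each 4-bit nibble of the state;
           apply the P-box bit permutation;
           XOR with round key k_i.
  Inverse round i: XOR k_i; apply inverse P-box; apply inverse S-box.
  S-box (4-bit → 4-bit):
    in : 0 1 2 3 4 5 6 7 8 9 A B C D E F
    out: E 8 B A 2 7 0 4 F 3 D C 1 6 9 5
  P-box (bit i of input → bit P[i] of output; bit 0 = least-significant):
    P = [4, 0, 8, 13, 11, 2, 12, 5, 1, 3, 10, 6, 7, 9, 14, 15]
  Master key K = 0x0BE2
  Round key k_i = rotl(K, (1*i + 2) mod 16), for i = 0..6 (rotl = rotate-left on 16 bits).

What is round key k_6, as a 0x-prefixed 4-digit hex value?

K = 0x0BE2
k_0 = rotl(K, (1*0+2) mod 16) = rotl(K, 2) = 0x2F88
k_1 = rotl(K, (1*1+2) mod 16) = rotl(K, 3) = 0x5F10
k_2 = rotl(K, (1*2+2) mod 16) = rotl(K, 4) = 0xBE20
k_3 = rotl(K, (1*3+2) mod 16) = rotl(K, 5) = 0x7C41
k_4 = rotl(K, (1*4+2) mod 16) = rotl(K, 6) = 0xF882
k_5 = rotl(K, (1*5+2) mod 16) = rotl(K, 7) = 0xF105
k_6 = rotl(K, (1*6+2) mod 16) = rotl(K, 8) = 0xE20B

0xE20B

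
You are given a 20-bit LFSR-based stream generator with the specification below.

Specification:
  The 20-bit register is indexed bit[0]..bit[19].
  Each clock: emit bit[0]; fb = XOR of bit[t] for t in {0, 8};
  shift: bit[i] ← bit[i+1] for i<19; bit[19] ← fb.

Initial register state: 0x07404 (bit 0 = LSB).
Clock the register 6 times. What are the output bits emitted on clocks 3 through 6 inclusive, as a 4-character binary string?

reg_0 = 0x07404
clock 1: out=0, reg = 0x03A02
clock 2: out=0, reg = 0x01D01
clock 3: out=1, reg = 0x00E80
clock 4: out=0, reg = 0x00740
clock 5: out=0, reg = 0x803A0
clock 6: out=0, reg = 0xC01D0

1000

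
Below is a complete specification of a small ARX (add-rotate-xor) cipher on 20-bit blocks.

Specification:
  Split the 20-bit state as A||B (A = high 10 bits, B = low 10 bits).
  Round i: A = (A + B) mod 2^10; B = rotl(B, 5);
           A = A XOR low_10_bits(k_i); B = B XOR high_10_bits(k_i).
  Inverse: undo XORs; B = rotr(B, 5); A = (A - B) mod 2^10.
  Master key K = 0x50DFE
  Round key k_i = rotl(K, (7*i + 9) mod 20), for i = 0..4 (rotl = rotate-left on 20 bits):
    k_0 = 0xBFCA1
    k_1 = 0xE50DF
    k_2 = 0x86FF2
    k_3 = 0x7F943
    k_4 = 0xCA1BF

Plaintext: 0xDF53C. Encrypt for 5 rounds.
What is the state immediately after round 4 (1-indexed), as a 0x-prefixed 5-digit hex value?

0x9C3D1

s_0 = plaintext = 0xDF53C
s_1 = Round(s_0, k_0) = 0x06176
s_2 = Round(s_1, k_1) = 0x5455F
s_3 = Round(s_2, k_2) = 0x509F1
s_4 = Round(s_3, k_3) = 0x9C3D1
s_5 = Round(s_4, k_4) = 0xFF916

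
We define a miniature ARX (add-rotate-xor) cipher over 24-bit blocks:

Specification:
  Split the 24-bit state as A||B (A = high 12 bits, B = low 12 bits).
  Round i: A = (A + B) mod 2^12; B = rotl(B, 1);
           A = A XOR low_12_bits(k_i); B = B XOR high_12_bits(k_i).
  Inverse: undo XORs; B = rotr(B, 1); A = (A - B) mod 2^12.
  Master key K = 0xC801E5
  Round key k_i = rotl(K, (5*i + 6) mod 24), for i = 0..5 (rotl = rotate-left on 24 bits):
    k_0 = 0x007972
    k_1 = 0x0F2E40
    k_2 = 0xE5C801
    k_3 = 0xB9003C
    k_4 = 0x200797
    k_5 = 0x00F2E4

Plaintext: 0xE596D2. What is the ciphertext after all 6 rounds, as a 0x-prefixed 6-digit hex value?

s_0 = plaintext = 0xE596D2
s_1 = Round(s_0, k_0) = 0xC59DA3
s_2 = Round(s_1, k_1) = 0x7BCBB5
s_3 = Round(s_2, k_2) = 0xB70937
s_4 = Round(s_3, k_3) = 0x49B9FF
s_5 = Round(s_4, k_4) = 0x90D1FF
s_6 = Round(s_5, k_5) = 0x9E83F1

0x9E83F1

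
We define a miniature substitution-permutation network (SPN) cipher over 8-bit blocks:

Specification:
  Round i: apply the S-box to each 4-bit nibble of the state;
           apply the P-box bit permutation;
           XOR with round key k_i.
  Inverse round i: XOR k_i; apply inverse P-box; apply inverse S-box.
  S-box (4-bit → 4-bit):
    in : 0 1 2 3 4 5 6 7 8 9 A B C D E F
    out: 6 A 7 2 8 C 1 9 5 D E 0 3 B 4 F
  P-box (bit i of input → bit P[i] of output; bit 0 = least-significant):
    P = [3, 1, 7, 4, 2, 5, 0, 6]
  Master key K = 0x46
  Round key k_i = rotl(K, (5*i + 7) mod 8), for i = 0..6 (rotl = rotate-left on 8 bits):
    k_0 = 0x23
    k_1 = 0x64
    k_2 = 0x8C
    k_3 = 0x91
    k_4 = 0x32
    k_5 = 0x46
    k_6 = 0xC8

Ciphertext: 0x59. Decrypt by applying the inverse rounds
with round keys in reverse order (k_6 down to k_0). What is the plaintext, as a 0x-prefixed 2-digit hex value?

s_0 = ciphertext = 0x59
s_1 = InvRound(s_0, k_6) = 0xE5
s_2 = InvRound(s_1, k_5) = 0x00
s_3 = InvRound(s_2, k_4) = 0x31
s_4 = InvRound(s_3, k_3) = 0x3E
s_5 = InvRound(s_4, k_2) = 0x3A
s_6 = InvRound(s_5, k_1) = 0x7D
s_7 = InvRound(s_6, k_0) = 0x7D

0x7D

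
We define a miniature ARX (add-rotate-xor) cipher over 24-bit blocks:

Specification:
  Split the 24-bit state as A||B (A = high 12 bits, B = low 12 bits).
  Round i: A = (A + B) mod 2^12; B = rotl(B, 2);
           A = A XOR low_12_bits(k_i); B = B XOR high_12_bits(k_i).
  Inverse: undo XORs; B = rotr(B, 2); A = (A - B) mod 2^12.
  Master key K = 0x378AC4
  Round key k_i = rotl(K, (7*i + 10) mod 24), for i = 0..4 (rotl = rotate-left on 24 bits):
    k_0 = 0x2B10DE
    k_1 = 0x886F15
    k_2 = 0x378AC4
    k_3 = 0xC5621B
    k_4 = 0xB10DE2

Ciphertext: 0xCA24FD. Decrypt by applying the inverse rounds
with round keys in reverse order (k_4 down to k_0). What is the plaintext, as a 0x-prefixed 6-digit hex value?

s_0 = ciphertext = 0xCA24FD
s_1 = InvRound(s_0, k_4) = 0x9457FB
s_2 = InvRound(s_1, k_3) = 0x4736EB
s_3 = InvRound(s_2, k_2) = 0x153D64
s_4 = InvRound(s_3, k_1) = 0x4CE978
s_5 = InvRound(s_4, k_0) = 0xD1E6F2

0xD1E6F2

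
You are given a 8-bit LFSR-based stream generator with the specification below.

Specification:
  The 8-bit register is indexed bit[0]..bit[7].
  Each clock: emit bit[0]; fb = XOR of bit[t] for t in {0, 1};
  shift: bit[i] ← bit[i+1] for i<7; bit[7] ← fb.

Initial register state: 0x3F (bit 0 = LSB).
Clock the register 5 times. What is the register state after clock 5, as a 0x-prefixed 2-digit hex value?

0x01

reg_0 = 0x3F
clock 1: out=1, reg = 0x1F
clock 2: out=1, reg = 0x0F
clock 3: out=1, reg = 0x07
clock 4: out=1, reg = 0x03
clock 5: out=1, reg = 0x01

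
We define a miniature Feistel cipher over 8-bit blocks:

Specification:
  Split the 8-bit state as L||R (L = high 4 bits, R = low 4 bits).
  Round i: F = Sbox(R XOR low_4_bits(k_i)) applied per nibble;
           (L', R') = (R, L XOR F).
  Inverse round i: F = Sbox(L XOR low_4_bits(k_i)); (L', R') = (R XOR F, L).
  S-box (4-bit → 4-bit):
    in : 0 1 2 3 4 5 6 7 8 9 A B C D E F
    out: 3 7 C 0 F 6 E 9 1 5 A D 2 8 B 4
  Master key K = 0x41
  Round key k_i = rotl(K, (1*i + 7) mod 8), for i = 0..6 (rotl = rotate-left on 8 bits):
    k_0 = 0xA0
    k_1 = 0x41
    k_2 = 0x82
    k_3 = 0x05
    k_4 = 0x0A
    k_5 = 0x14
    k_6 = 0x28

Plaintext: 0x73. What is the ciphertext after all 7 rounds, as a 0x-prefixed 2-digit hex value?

s_0 = plaintext = 0x73
s_1 = Round(s_0, k_0) = 0x37
s_2 = Round(s_1, k_1) = 0x7D
s_3 = Round(s_2, k_2) = 0xD3
s_4 = Round(s_3, k_3) = 0x33
s_5 = Round(s_4, k_4) = 0x36
s_6 = Round(s_5, k_5) = 0x6F
s_7 = Round(s_6, k_6) = 0xFF

0xFF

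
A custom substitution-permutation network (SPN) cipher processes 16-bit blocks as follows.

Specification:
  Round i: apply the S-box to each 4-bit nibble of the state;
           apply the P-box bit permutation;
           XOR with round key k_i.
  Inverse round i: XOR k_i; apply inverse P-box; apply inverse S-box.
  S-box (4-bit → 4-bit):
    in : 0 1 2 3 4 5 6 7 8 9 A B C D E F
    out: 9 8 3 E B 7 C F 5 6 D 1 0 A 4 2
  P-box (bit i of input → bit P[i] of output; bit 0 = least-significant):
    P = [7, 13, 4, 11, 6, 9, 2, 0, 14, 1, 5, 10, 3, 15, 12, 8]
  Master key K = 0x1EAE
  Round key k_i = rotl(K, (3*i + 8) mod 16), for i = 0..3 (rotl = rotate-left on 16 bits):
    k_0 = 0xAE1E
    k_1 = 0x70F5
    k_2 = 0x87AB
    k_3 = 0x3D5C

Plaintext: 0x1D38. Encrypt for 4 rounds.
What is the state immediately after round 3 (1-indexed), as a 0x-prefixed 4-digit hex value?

s_0 = plaintext = 0x1D38
s_1 = Round(s_0, k_0) = 0xA989
s_2 = Round(s_1, k_1) = 0x418B
s_3 = Round(s_2, k_2) = 0x0267
s_4 = Round(s_3, k_3) = 0x54C3

0x0267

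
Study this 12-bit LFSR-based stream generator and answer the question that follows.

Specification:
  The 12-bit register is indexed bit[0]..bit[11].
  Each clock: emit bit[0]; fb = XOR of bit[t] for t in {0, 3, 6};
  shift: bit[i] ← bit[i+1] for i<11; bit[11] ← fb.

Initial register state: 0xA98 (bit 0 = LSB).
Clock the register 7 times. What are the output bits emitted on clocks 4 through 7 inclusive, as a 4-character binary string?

reg_0 = 0xA98
clock 1: out=0, reg = 0xD4C
clock 2: out=0, reg = 0x6A6
clock 3: out=0, reg = 0x353
clock 4: out=1, reg = 0x1A9
clock 5: out=1, reg = 0x0D4
clock 6: out=0, reg = 0x86A
clock 7: out=0, reg = 0x435

1100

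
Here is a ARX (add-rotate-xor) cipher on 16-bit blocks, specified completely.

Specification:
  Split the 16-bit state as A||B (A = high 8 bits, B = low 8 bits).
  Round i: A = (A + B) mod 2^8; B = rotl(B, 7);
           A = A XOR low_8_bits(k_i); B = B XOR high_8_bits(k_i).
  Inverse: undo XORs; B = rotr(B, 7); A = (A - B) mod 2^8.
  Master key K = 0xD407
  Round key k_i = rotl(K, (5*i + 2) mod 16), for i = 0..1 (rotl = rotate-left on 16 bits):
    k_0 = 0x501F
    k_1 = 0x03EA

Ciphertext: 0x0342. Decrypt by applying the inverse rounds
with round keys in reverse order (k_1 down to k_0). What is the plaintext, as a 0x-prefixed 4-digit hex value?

s_0 = ciphertext = 0x0342
s_1 = InvRound(s_0, k_1) = 0x6782
s_2 = InvRound(s_1, k_0) = 0xD3A5

0xD3A5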